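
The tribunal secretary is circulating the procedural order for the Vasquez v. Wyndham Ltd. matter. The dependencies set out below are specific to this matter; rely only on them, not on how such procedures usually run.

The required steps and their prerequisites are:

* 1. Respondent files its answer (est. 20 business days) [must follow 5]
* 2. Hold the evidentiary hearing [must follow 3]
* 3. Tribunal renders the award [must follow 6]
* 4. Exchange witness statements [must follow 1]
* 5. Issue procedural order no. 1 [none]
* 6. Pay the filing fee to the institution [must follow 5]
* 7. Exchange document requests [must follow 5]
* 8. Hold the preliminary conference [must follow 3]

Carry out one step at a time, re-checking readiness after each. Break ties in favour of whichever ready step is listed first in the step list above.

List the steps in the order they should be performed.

5 has no prerequisites → 5 first.
Now 1, 6 and 7 have their prerequisites met. 1 is listed earlier, so 1 next.
4, 6 and 7 are all available; 4 is listed earlier → 4.
6 and 7 are both available; 6 is listed earlier → 6.
3 now also ready, so the ready set is {3, 7}; 3 is listed earlier → 3.
2, 7 and 8 are all available; 2 is listed earlier → 2.
7 and 8 are both available; 7 is listed earlier → 7.
8 needed 3, now all done → 8.

5, 1, 4, 6, 3, 2, 7, 8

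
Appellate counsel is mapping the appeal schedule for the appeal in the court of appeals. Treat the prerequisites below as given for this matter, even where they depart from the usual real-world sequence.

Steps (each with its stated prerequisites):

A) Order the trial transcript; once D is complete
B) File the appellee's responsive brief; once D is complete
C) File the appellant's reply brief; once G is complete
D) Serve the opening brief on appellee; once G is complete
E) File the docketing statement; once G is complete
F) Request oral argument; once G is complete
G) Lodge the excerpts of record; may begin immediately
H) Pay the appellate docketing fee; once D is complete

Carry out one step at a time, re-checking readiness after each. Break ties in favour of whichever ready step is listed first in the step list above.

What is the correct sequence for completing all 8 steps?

G, C, D, A, B, E, F, H

G has no prerequisites → G first.
C, D, E and F are all available; C is listed earlier → C.
Ready: D, E and F. D is listed earlier → D.
Ready: A, B, E, F and H. A is listed earlier → A.
Now B, E, F and H have their prerequisites met. B is listed earlier, so B next.
E, F and H are all available; E is listed earlier → E.
Now F and H have their prerequisites met. F is listed earlier, so F next.
H needed D, now all done → H.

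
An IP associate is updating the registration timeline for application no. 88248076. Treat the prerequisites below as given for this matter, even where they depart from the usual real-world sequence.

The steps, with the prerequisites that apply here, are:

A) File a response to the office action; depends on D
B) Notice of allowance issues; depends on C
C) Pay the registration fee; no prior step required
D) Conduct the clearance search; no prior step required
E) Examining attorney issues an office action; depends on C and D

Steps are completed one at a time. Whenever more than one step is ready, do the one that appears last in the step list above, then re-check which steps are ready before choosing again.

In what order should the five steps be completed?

D, C, E, B, A

Nothing is required for D and C. D is listed later → D first.
A now also ready, so the ready set is {C, A}; C is listed later → C.
E and B now also ready, so the ready set is {E, B, A}; E is listed later → E.
B and A are both available; B is listed later → B.
A needed D, now all done → A.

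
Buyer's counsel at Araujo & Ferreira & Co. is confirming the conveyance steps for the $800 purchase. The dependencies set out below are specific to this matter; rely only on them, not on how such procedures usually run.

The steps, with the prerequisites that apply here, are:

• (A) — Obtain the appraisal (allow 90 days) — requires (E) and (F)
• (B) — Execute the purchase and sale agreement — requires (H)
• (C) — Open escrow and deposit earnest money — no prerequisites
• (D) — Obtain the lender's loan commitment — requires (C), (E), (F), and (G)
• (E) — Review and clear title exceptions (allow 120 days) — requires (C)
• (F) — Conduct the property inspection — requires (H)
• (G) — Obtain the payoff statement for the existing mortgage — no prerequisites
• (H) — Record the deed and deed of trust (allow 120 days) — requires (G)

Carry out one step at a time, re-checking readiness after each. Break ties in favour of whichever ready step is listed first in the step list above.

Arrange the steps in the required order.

(C), (E), (G), (H), (B), (F), (A), (D)

(C) and (G) have no prerequisites; (C) is listed earlier, so (C) is first.
Ready: (E) and (G). (E) is listed earlier → (E).
That leaves (G) as the only ready step → (G).
(H) needed (G), now all done → (H).
(B) and (F) are both available; (B) is listed earlier → (B).
That leaves (F) as the only ready step → (F).
Ready: (A) and (D). (A) is listed earlier → (A).
(D) is the only step now ready → (D).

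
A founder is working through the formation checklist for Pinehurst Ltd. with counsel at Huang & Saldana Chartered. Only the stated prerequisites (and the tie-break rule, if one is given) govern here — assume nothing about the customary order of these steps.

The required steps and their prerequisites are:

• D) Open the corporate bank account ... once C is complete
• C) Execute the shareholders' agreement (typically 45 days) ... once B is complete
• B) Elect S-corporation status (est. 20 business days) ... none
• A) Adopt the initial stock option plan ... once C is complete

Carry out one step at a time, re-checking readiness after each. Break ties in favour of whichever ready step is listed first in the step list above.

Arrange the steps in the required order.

B, C, D, A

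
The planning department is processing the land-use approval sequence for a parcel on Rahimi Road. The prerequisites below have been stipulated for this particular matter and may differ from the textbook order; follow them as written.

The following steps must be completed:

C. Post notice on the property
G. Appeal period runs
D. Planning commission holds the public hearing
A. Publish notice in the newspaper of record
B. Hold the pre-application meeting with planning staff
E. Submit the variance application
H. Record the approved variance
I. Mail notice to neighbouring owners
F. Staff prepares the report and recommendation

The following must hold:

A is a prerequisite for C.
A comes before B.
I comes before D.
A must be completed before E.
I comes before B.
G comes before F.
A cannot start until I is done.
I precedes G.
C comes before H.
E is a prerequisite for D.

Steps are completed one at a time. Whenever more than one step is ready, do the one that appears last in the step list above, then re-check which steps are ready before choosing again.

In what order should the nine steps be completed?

I is the only step with nothing outstanding, so it goes first.
Now A and G have their prerequisites met. A is listed later, so A next.
E, B, G and C are all available; E is listed later → E.
D now also ready, so the ready set is {B, D, G, C}; B is listed later → B.
Ready: D, G and C. D is listed later → D.
Ready: G and C. G is listed later → G.
F now also ready, so the ready set is {F, C}; F is listed later → F.
C needed A, now all done → C.
That leaves H as the only ready step → H.

I, A, E, B, D, G, F, C, H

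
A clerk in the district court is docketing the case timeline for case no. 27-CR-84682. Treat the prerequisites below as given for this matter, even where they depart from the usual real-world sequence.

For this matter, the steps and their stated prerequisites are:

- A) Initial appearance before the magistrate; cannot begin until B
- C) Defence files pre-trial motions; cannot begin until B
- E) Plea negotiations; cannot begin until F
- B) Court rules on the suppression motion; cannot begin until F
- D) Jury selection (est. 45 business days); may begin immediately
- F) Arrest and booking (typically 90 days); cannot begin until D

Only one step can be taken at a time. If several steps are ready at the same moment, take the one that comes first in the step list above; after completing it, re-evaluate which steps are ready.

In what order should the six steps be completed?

Only D has no prerequisites, so it is first.
F needed D, now all done → F.
Now E and B have their prerequisites met. E is listed earlier, so E next.
B needed F, now all done → B.
Now A and C have their prerequisites met. A is listed earlier, so A next.
C is the only step now ready → C.

D → F → E → B → A → C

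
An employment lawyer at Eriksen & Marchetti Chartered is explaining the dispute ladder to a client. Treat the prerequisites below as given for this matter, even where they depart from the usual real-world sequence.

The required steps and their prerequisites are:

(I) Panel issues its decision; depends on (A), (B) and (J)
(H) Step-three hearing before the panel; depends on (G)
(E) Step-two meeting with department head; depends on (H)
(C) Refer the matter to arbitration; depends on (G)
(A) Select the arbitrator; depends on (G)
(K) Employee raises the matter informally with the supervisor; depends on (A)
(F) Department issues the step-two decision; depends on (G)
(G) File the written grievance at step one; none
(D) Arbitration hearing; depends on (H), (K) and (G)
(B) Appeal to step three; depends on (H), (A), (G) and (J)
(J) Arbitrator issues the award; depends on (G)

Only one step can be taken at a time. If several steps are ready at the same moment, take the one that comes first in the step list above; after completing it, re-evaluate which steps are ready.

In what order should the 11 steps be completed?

(G) is the only step with nothing outstanding, so it goes first.
Ready: (H), (C), (A), (F) and (J). (H) is listed earlier → (H).
Now (E), (C), (A), (F) and (J) have their prerequisites met. (E) is listed earlier, so (E) next.
Now (C), (A), (F) and (J) have their prerequisites met. (C) is listed earlier, so (C) next.
(A), (F) and (J) are all available; (A) is listed earlier → (A).
(K) now also ready, so the ready set is {(K), (F), (J)}; (K) is listed earlier → (K).
Now (F), (D) and (J) have their prerequisites met. (F) is listed earlier, so (F) next.
(D) and (J) are both available; (D) is listed earlier → (D).
That leaves (J) as the only ready step → (J).
That leaves (B) as the only ready step → (B).
(I) is the only step now ready → (I).

(G) (H) (E) (C) (A) (K) (F) (D) (J) (B) (I)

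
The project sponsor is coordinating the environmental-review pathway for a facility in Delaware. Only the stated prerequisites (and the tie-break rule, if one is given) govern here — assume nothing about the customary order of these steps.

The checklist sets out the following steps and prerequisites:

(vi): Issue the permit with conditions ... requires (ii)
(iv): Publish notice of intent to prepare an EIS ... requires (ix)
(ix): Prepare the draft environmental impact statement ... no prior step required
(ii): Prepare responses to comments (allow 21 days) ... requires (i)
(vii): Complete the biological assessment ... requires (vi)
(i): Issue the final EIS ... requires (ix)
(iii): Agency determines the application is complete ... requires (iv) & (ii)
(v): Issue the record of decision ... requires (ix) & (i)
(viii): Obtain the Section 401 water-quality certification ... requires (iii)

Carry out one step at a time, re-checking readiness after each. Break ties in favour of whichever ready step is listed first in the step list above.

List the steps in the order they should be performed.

(ix) has no prerequisites → (ix) first.
Ready: (iv) and (i). (iv) is listed earlier → (iv).
(i) needed (ix), now all done → (i).
Now (ii) and (v) have their prerequisites met. (ii) is listed earlier, so (ii) next.
(vi) and (iii) now also ready, so the ready set is {(vi), (iii), (v)}; (vi) is listed earlier → (vi).
Now (vii), (iii) and (v) have their prerequisites met. (vii) is listed earlier, so (vii) next.
(iii) and (v) are both available; (iii) is listed earlier → (iii).
(v) and (viii) are both available; (v) is listed earlier → (v).
(viii) needed (iii), now all done → (viii).

(ix) (iv) (i) (ii) (vi) (vii) (iii) (v) (viii)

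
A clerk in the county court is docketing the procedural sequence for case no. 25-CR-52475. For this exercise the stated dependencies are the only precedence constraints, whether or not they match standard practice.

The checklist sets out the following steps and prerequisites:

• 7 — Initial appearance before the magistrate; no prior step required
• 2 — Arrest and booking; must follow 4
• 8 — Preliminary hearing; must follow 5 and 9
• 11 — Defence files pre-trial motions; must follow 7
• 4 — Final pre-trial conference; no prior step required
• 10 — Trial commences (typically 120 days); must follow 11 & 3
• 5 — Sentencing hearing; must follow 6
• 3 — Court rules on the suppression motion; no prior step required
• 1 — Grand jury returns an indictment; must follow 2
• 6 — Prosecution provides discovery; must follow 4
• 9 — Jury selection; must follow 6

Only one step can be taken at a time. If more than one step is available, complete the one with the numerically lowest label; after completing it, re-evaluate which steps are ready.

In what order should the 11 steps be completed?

3, 4 and 7 have no prerequisites; 3 has the earlier label, so 3 is first.
4 and 7 are both available; 4 has the earlier label → 4.
2 and 6 now also ready, so the ready set is {2, 6, 7}; 2 has the earlier label → 2.
1 now also ready, so the ready set is {1, 6, 7}; 1 has the earlier label → 1.
6 and 7 are both available; 6 has the earlier label → 6.
5 and 9 now also ready, so the ready set is {5, 7, 9}; 5 has the earlier label → 5.
Ready: 7 and 9. 7 has the earlier label → 7.
11 now also ready, so the ready set is {9, 11}; 9 has the earlier label → 9.
Ready: 8 and 11. 8 has the earlier label → 8.
11 is the only step now ready → 11.
Next only 10 has its prerequisites met → 10.

3, 4, 2, 1, 6, 5, 7, 9, 8, 11, 10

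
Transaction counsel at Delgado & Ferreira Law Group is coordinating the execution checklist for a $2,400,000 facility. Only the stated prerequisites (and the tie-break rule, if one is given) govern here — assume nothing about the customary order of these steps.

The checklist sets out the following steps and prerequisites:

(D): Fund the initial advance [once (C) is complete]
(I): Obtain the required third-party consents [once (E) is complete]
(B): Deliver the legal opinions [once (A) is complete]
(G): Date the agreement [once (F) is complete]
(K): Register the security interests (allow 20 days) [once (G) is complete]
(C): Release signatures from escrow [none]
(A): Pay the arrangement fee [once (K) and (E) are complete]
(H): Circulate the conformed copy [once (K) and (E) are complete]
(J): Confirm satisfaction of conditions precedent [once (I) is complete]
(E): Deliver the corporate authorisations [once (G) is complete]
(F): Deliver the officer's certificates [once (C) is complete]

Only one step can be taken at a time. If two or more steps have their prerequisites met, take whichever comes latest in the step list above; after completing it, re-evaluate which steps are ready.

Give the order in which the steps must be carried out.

(C), (F), (G), (E), (K), (H), (A), (B), (I), (J), (D)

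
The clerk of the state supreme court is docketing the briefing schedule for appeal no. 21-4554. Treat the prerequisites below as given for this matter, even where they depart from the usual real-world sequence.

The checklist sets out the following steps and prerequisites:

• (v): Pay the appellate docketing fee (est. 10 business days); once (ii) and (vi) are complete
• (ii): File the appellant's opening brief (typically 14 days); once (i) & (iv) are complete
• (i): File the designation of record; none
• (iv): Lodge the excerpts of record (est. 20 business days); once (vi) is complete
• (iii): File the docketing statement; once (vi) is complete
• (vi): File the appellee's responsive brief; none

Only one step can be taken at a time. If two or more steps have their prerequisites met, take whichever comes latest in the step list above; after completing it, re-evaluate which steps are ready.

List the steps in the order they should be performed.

(vi) → (iii) → (iv) → (i) → (ii) → (v)

(vi) and (i) have no prerequisites; (vi) is listed later, so (vi) is first.
Now (iii), (iv) and (i) have their prerequisites met. (iii) is listed later, so (iii) next.
Now (iv) and (i) have their prerequisites met. (iv) is listed later, so (iv) next.
Next only (i) has its prerequisites met → (i).
Next only (ii) has its prerequisites met → (ii).
(v) needed (vi) and (ii), now all done → (v).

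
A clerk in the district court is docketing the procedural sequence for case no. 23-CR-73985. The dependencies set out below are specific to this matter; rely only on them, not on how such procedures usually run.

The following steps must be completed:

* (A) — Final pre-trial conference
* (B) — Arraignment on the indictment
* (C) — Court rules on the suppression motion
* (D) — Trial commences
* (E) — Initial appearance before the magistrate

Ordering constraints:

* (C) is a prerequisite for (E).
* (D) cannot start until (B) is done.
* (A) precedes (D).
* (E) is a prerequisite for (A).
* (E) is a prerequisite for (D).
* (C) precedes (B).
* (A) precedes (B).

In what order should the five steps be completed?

(C), (E), (A), (B), (D)

Only (C) has no prerequisites, so it is first.
(E) needed (C), now all done → (E).
(A) needed (E), now all done → (A).
(B) is the only step now ready → (B).
That leaves (D) as the only ready step → (D).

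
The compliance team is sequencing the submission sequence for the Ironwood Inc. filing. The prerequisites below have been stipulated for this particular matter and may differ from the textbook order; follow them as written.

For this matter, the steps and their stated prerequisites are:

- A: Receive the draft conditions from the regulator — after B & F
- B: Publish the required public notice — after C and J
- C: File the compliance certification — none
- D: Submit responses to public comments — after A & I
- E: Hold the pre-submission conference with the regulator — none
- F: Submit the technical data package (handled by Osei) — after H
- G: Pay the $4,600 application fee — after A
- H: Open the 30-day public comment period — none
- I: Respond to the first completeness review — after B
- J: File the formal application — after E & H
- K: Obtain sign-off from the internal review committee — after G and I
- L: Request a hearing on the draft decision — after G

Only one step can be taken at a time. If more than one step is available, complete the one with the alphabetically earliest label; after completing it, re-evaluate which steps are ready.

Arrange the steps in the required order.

C → E → H → F → J → B → A → G → I → D → K → L

C, E and H have no prerequisites; C has the earlier label, so C is first.
Ready: E and H. E has the earlier label → E.
That leaves H as the only ready step → H.
Ready: F and J. F has the earlier label → F.
J is the only step now ready → J.
Next only B has its prerequisites met → B.
Now A and I have their prerequisites met. A has the earlier label, so A next.
Now G and I have their prerequisites met. G has the earlier label, so G next.
L now also ready, so the ready set is {I, L}; I has the earlier label → I.
D, K and L are all available; D has the earlier label → D.
K and L are both available; K has the earlier label → K.
Next only L has its prerequisites met → L.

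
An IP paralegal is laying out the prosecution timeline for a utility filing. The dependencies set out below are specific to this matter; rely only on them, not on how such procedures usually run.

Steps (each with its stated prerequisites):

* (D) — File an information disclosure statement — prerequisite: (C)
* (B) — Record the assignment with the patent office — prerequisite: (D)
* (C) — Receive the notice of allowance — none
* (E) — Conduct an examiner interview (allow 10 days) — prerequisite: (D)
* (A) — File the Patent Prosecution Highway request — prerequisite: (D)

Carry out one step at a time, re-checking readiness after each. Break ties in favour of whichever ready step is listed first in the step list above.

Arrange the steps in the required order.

(C), (D), (B), (E), (A)

(C) has no prerequisites → (C) first.
(D) needed (C), now all done → (D).
Now (B), (E) and (A) have their prerequisites met. (B) is listed earlier, so (B) next.
Ready: (E) and (A). (E) is listed earlier → (E).
(A) is the only step now ready → (A).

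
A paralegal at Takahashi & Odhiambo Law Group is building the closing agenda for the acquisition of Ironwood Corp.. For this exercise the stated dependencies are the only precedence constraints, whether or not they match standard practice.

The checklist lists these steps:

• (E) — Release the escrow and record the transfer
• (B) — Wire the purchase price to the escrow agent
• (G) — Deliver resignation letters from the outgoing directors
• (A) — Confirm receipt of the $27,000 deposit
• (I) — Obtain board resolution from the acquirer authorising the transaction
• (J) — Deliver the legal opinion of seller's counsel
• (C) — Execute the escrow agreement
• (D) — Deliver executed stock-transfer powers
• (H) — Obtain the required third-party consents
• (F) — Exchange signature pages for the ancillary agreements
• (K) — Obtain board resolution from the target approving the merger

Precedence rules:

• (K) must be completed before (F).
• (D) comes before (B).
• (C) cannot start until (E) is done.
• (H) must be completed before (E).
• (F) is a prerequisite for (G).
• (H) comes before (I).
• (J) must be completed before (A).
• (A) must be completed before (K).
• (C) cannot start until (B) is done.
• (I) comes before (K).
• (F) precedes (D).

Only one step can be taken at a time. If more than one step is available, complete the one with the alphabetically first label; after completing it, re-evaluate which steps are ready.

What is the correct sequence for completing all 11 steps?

(H), (E), (I), (J), (A), (K), (F), (D), (B), (C), (G)

Nothing is required for (H) and (J). (H) has the earlier label → (H) first.
Ready: (E), (I) and (J). (E) has the earlier label → (E).
Now (I) and (J) have their prerequisites met. (I) has the earlier label, so (I) next.
Next only (J) has its prerequisites met → (J).
(A) is the only step now ready → (A).
Next only (K) has its prerequisites met → (K).
(F) needed (K), now all done → (F).
Ready: (D) and (G). (D) has the earlier label → (D).
(B) now also ready, so the ready set is {(B), (G)}; (B) has the earlier label → (B).
(C) and (G) are both available; (C) has the earlier label → (C).
Next only (G) has its prerequisites met → (G).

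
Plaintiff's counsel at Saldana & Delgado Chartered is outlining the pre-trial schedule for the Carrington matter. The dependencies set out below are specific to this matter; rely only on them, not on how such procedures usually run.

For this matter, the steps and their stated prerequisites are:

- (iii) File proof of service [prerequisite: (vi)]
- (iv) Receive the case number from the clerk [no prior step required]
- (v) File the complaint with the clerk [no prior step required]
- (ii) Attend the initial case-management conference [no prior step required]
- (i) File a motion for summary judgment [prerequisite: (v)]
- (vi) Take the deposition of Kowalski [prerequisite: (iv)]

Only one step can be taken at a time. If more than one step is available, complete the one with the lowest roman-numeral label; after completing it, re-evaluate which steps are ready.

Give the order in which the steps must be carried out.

(ii), (iv) and (v) have no prerequisites; (ii) has the earlier label, so (ii) is first.
Ready: (iv) and (v). (iv) has the earlier label → (iv).
(vi) now also ready, so the ready set is {(v), (vi)}; (v) has the earlier label → (v).
Now (i) and (vi) have their prerequisites met. (i) has the earlier label, so (i) next.
That leaves (vi) as the only ready step → (vi).
(iii) needed (vi), now all done → (iii).

(ii) (iv) (v) (i) (vi) (iii)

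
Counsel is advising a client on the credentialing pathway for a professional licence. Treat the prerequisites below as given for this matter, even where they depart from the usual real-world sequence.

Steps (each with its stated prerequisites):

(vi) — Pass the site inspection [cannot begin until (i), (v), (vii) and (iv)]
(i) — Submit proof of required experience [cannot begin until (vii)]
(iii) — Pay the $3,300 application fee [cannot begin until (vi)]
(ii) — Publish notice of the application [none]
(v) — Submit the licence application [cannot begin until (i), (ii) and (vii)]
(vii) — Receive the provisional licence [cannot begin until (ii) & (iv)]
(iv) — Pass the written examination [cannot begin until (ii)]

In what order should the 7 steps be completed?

(ii) has no prerequisites → (ii) first.
(iv) needed (ii), now all done → (iv).
Next only (vii) has its prerequisites met → (vii).
(i) needed (vii), now all done → (i).
(v) is the only step now ready → (v).
That leaves (vi) as the only ready step → (vi).
(iii) needed (vi), now all done → (iii).

(ii), (iv), (vii), (i), (v), (vi), (iii)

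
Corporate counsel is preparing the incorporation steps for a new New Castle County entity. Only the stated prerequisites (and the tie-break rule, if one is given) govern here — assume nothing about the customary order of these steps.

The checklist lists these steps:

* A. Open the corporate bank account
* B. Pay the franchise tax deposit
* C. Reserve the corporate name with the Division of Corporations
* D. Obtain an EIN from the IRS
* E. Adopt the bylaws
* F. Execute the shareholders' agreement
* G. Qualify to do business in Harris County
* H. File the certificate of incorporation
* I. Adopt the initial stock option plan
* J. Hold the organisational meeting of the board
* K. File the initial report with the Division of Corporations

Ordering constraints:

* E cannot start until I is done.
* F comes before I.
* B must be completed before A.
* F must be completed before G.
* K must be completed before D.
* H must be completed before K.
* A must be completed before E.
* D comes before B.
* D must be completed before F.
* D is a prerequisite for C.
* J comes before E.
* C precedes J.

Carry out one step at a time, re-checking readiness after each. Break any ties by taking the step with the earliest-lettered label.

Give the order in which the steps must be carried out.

Only H has no prerequisites, so it is first.
K needed H, now all done → K.
D is the only step now ready → D.
Ready: B, C and F. B has the earlier label → B.
A, C and F are all available; A has the earlier label → A.
Ready: C and F. C has the earlier label → C.
J now also ready, so the ready set is {F, J}; F has the earlier label → F.
Ready: G, I and J. G has the earlier label → G.
Now I and J have their prerequisites met. I has the earlier label, so I next.
J is the only step now ready → J.
E needed A, I and J, now all done → E.

H, K, D, B, A, C, F, G, I, J, E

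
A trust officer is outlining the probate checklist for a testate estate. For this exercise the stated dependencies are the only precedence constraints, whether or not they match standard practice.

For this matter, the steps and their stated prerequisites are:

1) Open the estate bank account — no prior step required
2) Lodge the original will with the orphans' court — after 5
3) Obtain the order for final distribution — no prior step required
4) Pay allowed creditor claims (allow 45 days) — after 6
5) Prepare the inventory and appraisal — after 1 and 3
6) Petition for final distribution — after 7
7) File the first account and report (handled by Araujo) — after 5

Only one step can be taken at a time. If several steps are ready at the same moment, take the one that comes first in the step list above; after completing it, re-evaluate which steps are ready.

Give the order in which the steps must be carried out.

1, 3, 5, 2, 7, 6, 4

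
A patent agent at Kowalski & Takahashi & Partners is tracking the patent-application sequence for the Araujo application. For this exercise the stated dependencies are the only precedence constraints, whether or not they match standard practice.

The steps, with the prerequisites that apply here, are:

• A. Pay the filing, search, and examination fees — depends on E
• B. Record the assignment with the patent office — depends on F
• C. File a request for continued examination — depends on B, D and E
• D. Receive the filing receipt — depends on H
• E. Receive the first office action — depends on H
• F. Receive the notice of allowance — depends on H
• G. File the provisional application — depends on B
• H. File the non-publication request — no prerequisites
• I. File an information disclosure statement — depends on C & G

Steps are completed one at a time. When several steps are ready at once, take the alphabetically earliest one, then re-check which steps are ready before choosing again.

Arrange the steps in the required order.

H D E A F B C G I

H has no prerequisites → H first.
D, E and F are all available; D has the earlier label → D.
Ready: E and F. E has the earlier label → E.
A now also ready, so the ready set is {A, F}; A has the earlier label → A.
Next only F has its prerequisites met → F.
B needed F, now all done → B.
C and G are both available; C has the earlier label → C.
G needed B, now all done → G.
I needed C and G, now all done → I.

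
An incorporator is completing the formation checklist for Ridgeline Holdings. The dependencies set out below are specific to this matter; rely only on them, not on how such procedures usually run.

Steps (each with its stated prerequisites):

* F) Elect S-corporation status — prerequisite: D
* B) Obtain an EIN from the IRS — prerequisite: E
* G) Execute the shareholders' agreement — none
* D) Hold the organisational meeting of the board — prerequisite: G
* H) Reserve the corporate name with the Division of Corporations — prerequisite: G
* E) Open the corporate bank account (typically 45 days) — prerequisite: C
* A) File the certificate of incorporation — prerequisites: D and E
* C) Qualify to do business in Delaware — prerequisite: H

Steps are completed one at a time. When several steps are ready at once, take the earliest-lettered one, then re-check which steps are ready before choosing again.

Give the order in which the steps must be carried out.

G, D, F, H, C, E, A, B

G is the only step with nothing outstanding, so it goes first.
Ready: D and H. D has the earlier label → D.
F and H are both available; F has the earlier label → F.
H needed G, now all done → H.
C is the only step now ready → C.
E needed C, now all done → E.
Ready: A and B. A has the earlier label → A.
B needed E, now all done → B.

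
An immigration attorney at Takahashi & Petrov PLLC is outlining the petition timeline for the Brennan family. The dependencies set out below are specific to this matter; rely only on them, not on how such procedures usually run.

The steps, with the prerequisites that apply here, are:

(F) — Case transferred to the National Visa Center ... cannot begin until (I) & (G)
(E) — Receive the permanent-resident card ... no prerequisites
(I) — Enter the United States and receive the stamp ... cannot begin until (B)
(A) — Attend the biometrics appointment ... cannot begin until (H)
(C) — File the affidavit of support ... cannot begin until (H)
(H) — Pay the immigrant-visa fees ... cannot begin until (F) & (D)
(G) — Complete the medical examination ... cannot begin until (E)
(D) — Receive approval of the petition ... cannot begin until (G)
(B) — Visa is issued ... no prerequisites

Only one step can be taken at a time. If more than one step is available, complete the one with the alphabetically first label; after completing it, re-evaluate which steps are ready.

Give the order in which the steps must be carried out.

(B), (E), (G), (D), (I), (F), (H), (A), (C)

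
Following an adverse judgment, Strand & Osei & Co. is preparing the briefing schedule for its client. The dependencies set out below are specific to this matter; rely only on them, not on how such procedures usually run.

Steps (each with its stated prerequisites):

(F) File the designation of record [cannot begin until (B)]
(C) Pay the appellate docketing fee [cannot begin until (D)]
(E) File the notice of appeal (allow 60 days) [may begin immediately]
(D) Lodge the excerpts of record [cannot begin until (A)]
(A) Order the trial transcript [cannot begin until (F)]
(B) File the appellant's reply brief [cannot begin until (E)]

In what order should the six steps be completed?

(E) has no prerequisites → (E) first.
(B) needed (E), now all done → (B).
(F) needed (B), now all done → (F).
(A) needed (F), now all done → (A).
Next only (D) has its prerequisites met → (D).
(C) needed (D), now all done → (C).

(E), (B), (F), (A), (D), (C)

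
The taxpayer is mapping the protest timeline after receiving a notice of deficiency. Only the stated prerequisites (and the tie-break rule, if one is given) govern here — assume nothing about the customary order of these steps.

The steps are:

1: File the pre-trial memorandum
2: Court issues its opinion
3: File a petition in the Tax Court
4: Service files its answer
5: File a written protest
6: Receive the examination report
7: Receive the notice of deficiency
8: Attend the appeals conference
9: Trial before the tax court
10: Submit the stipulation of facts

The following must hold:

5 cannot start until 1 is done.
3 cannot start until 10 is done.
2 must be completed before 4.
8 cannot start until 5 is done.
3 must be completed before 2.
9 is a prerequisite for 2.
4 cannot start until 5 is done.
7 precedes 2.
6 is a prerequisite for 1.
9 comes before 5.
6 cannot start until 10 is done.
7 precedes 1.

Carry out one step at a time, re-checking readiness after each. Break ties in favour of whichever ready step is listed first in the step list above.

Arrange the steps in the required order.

7, 9, 10, 3, 2, 6, 1, 5, 4, 8

7, 9 and 10 have no prerequisites; 7 is listed earlier, so 7 is first.
9 and 10 are both available; 9 is listed earlier → 9.
10 is the only step now ready → 10.
3 and 6 are both available; 3 is listed earlier → 3.
Ready: 2 and 6. 2 is listed earlier → 2.
6 needed 10, now all done → 6.
Next only 1 has its prerequisites met → 1.
5 is the only step now ready → 5.
Ready: 4 and 8. 4 is listed earlier → 4.
8 is the only step now ready → 8.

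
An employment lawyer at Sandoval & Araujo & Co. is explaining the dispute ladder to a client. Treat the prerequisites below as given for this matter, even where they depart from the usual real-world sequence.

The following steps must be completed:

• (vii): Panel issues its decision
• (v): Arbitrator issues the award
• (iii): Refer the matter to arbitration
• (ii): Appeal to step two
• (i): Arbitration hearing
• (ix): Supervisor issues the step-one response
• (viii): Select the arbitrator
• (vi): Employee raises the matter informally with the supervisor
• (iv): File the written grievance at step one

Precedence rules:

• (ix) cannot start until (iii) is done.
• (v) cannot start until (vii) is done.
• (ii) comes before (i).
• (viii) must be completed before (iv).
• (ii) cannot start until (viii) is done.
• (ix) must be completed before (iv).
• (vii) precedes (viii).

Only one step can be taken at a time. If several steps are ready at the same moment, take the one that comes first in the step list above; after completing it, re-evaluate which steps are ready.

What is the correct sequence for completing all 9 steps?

Nothing is required for (vii), (iii) and (vi). (vii) is listed earlier → (vii) first.
(v) and (viii) now also ready, so the ready set is {(v), (iii), (viii), (vi)}; (v) is listed earlier → (v).
Now (iii), (viii) and (vi) have their prerequisites met. (iii) is listed earlier, so (iii) next.
Ready: (ix), (viii) and (vi). (ix) is listed earlier → (ix).
Now (viii) and (vi) have their prerequisites met. (viii) is listed earlier, so (viii) next.
(ii) and (iv) now also ready, so the ready set is {(ii), (vi), (iv)}; (ii) is listed earlier → (ii).
Now (i), (vi) and (iv) have their prerequisites met. (i) is listed earlier, so (i) next.
Ready: (vi) and (iv). (vi) is listed earlier → (vi).
(iv) needed (ix) and (viii), now all done → (iv).

(vii) (v) (iii) (ix) (viii) (ii) (i) (vi) (iv)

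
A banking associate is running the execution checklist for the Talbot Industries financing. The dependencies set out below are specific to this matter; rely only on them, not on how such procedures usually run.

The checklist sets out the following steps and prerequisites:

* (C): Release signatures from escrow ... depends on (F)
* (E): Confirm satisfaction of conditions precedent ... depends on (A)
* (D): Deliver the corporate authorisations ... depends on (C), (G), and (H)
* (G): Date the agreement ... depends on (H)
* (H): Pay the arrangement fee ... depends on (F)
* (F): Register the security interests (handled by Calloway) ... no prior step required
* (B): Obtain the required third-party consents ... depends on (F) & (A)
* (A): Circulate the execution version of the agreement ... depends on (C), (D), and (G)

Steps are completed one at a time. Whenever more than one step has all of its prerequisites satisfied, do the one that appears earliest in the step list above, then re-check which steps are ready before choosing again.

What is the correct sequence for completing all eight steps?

(F) (C) (H) (G) (D) (A) (E) (B)

(F) has no prerequisites → (F) first.
Now (C) and (H) have their prerequisites met. (C) is listed earlier, so (C) next.
(H) is the only step now ready → (H).
(G) is the only step now ready → (G).
(D) needed (C), (G) and (H), now all done → (D).
(A) is the only step now ready → (A).
Ready: (E) and (B). (E) is listed earlier → (E).
(B) is the only step now ready → (B).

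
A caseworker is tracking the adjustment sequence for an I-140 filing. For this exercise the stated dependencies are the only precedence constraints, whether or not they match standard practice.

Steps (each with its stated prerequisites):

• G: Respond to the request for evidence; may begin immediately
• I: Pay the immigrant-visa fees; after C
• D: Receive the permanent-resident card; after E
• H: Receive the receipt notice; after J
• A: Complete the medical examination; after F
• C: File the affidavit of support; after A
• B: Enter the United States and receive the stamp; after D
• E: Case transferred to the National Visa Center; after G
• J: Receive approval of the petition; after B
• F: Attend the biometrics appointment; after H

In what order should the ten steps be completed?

Only G has no prerequisites, so it is first.
E needed G, now all done → E.
D needed E, now all done → D.
B needed D, now all done → B.
J needed B, now all done → J.
H is the only step now ready → H.
F needed H, now all done → F.
A needed F, now all done → A.
C needed A, now all done → C.
Next only I has its prerequisites met → I.

G E D B J H F A C I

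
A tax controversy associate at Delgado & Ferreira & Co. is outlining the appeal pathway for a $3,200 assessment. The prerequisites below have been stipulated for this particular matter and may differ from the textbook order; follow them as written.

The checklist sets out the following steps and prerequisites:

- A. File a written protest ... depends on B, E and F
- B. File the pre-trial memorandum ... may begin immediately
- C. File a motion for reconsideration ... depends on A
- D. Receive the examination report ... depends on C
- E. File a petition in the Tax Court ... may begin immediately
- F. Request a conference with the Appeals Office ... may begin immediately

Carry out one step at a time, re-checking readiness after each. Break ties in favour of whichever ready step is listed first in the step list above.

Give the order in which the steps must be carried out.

Nothing is required for B, E and F. B is listed earlier → B first.
Ready: E and F. E is listed earlier → E.
That leaves F as the only ready step → F.
Next only A has its prerequisites met → A.
C needed A, now all done → C.
D needed C, now all done → D.

B E F A C D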